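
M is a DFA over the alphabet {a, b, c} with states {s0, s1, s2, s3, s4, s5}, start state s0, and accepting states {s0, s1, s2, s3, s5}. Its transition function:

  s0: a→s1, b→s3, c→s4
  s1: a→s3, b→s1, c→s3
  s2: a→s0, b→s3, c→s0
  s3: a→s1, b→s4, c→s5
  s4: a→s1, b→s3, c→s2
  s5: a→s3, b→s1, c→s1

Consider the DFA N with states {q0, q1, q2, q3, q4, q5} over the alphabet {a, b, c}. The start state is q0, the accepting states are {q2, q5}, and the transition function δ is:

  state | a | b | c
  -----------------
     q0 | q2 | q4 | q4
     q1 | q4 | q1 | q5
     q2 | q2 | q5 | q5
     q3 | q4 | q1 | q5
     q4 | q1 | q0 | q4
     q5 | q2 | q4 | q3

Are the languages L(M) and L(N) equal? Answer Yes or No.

The empty string ε is accepted by M but rejected by N.
So L(M) ≠ L(N).

No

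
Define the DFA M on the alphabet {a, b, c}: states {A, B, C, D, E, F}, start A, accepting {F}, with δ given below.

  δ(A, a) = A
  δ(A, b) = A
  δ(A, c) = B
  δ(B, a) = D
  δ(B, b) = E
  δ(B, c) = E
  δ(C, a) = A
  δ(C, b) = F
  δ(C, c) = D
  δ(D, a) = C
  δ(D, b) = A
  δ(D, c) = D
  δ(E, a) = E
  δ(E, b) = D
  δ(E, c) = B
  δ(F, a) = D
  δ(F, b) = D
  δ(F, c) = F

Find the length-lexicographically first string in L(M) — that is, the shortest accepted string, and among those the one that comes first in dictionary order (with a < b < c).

A breadth-first search from A reaches an accepting state first via the path A → B → D → C → F on input caab.
No string of length < 4 is accepted (BFS exhausts all shorter strings without reaching an accepting state), and caab is the lexicographically least accepting string of length 4.

caab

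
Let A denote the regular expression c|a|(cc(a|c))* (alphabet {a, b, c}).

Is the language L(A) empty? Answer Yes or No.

No

The empty string ε matches the expression, so it belongs to L(A).
Since L(A) contains at least one string, it is not empty.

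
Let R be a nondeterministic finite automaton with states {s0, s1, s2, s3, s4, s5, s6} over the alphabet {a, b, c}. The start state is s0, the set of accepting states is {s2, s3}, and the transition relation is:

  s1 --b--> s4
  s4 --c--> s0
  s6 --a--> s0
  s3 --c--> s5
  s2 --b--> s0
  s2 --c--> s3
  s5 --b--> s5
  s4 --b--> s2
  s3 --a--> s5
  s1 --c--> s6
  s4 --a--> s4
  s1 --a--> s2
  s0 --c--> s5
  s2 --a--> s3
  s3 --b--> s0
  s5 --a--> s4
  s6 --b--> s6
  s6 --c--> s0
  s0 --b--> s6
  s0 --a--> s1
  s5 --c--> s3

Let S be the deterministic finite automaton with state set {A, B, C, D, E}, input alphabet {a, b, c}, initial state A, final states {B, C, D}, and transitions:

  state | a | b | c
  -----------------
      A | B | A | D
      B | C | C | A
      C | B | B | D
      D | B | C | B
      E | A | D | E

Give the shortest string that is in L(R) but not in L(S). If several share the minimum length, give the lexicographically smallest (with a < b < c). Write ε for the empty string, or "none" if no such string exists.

abbc

The string abbc is accepted by R but not by S.
No shorter string lies in the difference, and abbc is the lexicographically first length-4 string in L(R) \ L(S).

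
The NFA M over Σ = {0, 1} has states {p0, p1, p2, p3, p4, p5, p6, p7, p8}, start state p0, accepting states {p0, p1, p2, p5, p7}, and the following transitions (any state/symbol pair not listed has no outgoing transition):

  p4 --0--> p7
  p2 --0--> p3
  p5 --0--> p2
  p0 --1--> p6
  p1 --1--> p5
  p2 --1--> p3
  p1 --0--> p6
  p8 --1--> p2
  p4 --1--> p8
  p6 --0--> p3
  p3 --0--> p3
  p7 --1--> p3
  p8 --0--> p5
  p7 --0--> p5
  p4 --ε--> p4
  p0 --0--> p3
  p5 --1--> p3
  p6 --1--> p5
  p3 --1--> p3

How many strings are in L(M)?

The useful subgraph on states {p0, p2, p5, p6} is acyclic, so L(M) is finite; the longest accepting path visits 4 useful states, giving maximum string length 3.
Counting accepting paths from p0 by length: 1 of length 0, 1 of length 2, 1 of length 3. Total 3.

3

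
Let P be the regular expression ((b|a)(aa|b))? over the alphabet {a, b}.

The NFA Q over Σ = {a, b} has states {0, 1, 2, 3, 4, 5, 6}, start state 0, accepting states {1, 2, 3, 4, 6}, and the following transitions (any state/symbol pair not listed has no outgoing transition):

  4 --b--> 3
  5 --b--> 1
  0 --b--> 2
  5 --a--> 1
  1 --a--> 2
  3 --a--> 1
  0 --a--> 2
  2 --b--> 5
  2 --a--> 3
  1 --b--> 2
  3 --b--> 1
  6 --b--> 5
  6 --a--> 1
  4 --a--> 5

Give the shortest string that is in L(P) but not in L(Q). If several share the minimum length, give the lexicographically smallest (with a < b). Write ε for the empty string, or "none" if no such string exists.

The empty string ε is accepted by P but not by Q.
Since ε is the unique shortest string, it is the required witness.

ε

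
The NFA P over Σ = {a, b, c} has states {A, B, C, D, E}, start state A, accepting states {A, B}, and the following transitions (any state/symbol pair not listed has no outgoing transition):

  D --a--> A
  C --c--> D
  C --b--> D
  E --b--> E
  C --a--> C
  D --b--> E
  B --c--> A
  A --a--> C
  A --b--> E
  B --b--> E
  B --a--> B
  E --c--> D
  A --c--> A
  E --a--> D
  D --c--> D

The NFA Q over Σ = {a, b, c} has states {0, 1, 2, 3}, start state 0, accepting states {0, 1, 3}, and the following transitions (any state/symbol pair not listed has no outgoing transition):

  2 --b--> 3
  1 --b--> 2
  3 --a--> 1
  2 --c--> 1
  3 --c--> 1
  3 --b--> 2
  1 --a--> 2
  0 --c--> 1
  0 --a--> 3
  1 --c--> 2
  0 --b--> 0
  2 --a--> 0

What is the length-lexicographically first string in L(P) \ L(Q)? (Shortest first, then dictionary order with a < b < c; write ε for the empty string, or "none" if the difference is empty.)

The string cc is accepted by P but not by Q.
No shorter string lies in the difference, and cc is the lexicographically first length-2 string in L(P) \ L(Q).

cc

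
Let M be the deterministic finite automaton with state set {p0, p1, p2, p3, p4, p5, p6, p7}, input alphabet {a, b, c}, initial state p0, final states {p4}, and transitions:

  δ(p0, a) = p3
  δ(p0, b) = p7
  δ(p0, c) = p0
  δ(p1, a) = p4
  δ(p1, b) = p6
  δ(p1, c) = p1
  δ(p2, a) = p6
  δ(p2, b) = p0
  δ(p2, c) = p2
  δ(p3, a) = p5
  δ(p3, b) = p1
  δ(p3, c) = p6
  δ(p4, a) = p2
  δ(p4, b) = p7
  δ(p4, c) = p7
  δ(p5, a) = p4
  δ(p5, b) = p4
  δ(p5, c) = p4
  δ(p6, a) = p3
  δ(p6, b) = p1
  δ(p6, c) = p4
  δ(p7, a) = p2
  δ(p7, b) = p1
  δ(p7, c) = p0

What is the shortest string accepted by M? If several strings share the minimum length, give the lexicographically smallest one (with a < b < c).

aaa

A breadth-first search from p0 reaches an accepting state first via the path p0 → p3 → p5 → p4 on input aaa.
No string of length < 3 is accepted (BFS exhausts all shorter strings without reaching an accepting state), and aaa is the lexicographically least accepting string of length 3.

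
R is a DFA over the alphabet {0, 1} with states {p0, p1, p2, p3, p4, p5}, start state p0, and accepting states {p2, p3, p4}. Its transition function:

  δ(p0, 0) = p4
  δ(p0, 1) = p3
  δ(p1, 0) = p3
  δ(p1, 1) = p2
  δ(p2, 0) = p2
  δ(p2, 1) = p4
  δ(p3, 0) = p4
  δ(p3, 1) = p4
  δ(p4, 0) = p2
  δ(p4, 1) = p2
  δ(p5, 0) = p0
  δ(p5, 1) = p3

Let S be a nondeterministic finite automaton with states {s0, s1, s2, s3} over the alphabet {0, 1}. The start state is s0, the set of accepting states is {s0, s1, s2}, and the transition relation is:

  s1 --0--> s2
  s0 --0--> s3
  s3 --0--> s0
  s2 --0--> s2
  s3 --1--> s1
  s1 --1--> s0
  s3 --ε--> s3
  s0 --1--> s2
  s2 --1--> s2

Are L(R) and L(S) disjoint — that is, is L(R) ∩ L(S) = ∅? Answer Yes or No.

No

The string 1 is accepted by both R and S.
Hence L(R) ∩ L(S) ≠ ∅.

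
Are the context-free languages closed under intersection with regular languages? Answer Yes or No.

Run a PDA for the context-free language and a DFA for the regular one in parallel (product of finite controls, the PDA's stack unchanged, the DFA advancing only on input moves); the product PDA accepts exactly the intersection. (Intersection of two CFLs, by contrast, can fail to be context-free.)
So the context-free languages are closed under intersection with a regular language.

Yes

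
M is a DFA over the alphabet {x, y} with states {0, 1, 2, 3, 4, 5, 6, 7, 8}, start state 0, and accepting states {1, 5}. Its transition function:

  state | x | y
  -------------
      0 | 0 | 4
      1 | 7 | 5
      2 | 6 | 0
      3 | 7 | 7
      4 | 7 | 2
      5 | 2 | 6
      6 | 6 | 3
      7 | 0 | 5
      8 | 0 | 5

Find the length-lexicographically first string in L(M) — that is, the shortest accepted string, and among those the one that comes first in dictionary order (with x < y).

yxy

A breadth-first search from 0 reaches an accepting state first via the path 0 → 4 → 7 → 5 on input yxy.
No string of length < 3 is accepted (BFS exhausts all shorter strings without reaching an accepting state), and yxy is the lexicographically least accepting string of length 3.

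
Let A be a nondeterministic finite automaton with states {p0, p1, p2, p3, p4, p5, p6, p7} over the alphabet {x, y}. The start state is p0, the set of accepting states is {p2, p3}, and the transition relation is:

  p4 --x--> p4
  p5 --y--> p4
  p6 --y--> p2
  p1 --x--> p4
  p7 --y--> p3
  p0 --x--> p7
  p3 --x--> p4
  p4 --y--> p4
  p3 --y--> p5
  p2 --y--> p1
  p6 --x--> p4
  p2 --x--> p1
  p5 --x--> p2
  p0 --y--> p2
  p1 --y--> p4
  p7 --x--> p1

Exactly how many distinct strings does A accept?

The useful subgraph on states {p0, p2, p3, p5, p7} is acyclic, so L(A) is finite; the longest accepting path visits 5 useful states, giving maximum string length 4.
Counting accepting paths from p0 by length: 1 of length 1, 1 of length 2, 1 of length 4. Total 3.

3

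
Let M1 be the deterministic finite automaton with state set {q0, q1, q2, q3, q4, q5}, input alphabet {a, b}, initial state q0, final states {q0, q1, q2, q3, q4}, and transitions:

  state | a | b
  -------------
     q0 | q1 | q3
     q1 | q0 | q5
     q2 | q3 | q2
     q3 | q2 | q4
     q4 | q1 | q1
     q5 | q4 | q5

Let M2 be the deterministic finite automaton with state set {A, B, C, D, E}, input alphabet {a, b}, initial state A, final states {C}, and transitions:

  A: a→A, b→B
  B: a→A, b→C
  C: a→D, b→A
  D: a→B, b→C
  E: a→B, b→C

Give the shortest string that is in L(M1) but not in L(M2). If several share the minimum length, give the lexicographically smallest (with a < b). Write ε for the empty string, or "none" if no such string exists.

The empty string ε is accepted by M1 but not by M2.
Since ε is the unique shortest string, it is the required witness.

ε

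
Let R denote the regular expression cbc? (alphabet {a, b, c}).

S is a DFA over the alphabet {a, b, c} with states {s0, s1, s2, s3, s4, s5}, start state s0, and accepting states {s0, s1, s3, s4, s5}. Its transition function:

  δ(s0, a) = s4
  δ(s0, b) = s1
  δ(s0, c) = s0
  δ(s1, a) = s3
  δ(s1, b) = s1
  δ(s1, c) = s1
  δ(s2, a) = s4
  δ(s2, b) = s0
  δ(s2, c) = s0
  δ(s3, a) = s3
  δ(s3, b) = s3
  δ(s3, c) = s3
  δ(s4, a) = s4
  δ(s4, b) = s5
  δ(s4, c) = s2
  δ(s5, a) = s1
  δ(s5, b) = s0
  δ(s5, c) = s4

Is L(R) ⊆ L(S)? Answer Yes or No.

Converting the expression R to a DFA (subset construction, then merging equivalent states) gives the minimal DFA with states {r0, r1, r2, r3, r4}, start state r0, accepting states {r3, r4} and transitions r0: a→r1, b→r1, c→r2; r1: a→r1, b→r1, c→r1; r2: a→r1, b→r3, c→r1; r3: a→r1, b→r1, c→r4; r4: a→r1, b→r1, c→r1.
Exploring the product automaton R × S from the start pair (r0, s0), following both machines on each input symbol, reaches 10 state pairs: (r0, s0), (r1, s4), (r1, s1), (r2, s0), (r1, s5), (r1, s2), (r1, s3), (r3, s1), (r1, s0), (r4, s1).
R accepts in {r3, r4} and S accepts in {s0, s1, s3, s4, s5}. The reachable pairs whose R-component is accepting are (r3, s1), (r4, s1); in each of them the S-component is accepting too, so the product for L(R) \ L(S) (R-component accepting, S-component rejecting) has no reachable accepting pair and the difference is empty.
Hence every string in L(R) is also in L(S).

Yes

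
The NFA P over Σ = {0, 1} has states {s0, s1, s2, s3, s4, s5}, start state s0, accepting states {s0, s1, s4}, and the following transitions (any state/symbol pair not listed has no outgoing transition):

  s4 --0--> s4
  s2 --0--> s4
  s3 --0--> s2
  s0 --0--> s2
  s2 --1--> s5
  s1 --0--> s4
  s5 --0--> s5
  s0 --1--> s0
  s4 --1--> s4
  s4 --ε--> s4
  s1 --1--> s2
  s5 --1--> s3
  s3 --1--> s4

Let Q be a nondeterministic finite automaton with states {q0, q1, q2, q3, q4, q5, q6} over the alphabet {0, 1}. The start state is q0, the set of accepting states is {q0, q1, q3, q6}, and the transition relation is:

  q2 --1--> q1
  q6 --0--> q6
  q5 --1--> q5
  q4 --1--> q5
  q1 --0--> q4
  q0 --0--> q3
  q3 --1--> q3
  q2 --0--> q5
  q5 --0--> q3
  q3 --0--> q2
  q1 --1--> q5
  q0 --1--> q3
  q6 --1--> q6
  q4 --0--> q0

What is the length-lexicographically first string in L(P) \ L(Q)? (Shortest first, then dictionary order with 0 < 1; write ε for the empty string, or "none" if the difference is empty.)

00

The string 00 is accepted by P but not by Q.
No shorter string lies in the difference, and 00 is the lexicographically first length-2 string in L(P) \ L(Q).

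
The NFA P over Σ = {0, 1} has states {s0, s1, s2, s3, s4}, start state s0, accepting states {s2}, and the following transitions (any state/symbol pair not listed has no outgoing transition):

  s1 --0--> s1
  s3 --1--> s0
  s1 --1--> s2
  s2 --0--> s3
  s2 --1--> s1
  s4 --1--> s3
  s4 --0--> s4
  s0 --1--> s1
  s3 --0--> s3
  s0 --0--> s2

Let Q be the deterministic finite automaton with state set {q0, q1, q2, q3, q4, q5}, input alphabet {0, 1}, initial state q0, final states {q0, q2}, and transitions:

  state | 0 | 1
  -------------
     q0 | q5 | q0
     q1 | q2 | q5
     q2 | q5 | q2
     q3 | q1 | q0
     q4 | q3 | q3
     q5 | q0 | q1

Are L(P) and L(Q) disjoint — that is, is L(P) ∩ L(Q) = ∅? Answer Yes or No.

No

The string 11 is accepted by both P and Q.
Hence L(P) ∩ L(Q) ≠ ∅.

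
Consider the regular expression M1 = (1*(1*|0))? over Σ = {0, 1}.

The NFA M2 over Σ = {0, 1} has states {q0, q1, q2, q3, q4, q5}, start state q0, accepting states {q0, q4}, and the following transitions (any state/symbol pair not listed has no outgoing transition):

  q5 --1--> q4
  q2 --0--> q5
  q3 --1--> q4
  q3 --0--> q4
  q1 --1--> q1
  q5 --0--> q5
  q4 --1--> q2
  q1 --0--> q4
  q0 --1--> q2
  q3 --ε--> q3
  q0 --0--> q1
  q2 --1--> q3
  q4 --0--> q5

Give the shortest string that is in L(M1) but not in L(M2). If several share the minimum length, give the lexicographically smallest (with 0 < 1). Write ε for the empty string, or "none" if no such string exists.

0

The string 0 is accepted by M1 but not by M2.
No shorter string lies in the difference, and 0 is the lexicographically first length-1 string in L(M1) \ L(M2).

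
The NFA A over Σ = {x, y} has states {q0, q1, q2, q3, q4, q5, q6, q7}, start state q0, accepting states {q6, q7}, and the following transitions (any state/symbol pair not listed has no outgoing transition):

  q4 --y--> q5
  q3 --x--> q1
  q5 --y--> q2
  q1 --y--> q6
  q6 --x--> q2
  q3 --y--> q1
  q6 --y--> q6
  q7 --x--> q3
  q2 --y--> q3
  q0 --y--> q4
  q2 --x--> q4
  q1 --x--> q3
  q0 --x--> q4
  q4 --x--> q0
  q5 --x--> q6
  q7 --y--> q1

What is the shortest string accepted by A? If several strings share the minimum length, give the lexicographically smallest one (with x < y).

xyx

A breadth-first search from q0 reaches an accepting state first via the path q0 → q4 → q5 → q6 on input xyx.
No string of length < 3 is accepted (BFS exhausts all shorter strings without reaching an accepting state), and xyx is the lexicographically least accepting string of length 3.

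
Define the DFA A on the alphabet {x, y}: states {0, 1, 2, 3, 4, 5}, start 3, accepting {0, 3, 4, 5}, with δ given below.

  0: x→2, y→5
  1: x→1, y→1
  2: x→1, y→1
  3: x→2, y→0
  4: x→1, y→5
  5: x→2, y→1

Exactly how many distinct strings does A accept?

3

The useful subgraph on states {0, 3, 5} is acyclic, so L(A) is finite; the longest accepting path visits 3 useful states, giving maximum string length 2.
Counting accepting paths from 3 by length: 1 of length 0, 1 of length 1, 1 of length 2. Total 3.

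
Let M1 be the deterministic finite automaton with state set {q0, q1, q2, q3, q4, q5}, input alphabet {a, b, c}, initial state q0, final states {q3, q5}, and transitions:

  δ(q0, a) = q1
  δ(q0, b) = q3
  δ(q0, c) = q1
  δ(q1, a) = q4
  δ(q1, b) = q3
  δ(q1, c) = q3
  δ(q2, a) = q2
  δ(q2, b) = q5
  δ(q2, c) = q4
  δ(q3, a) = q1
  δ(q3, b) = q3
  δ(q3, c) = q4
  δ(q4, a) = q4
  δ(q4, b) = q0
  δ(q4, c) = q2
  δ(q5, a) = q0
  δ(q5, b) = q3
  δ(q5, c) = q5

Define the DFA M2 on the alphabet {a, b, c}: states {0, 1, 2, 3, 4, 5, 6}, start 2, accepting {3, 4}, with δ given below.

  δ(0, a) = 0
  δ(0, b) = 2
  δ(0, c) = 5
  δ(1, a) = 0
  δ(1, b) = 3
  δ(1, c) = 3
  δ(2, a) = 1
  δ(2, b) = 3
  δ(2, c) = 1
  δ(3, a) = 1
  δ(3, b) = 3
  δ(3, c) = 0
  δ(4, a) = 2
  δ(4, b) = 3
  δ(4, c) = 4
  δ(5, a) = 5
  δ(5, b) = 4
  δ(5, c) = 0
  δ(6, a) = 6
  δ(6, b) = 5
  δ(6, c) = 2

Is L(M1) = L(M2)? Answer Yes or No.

Yes

Exploring the product automaton M1 × M2 from the start pair (q0, 2), following both machines on each input symbol, reaches 6 state pairs: (q0, 2), (q1, 1), (q3, 3), (q4, 0), (q2, 5), (q5, 4).
M1 accepts in {q3, q5} and M2 accepts in {3, 4}. In every reachable pair the two components are either both accepting — (q3, 3), (q5, 4) — or both non-accepting, so no string is accepted by exactly one of the machines: L(M1) \ L(M2) and L(M2) \ L(M1) are both empty.
Hence every string is accepted by M1 iff it is accepted by M2, and the two languages coincide.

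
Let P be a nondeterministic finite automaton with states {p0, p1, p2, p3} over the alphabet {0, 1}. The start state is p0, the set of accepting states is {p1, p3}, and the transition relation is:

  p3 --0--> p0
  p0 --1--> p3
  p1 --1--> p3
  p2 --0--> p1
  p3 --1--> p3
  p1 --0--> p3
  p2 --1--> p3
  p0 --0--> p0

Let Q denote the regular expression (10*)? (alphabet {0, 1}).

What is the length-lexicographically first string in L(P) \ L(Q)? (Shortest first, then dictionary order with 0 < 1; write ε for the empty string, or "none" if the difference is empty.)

01

The string 01 is accepted by P but not by Q.
No shorter string lies in the difference, and 01 is the lexicographically first length-2 string in L(P) \ L(Q).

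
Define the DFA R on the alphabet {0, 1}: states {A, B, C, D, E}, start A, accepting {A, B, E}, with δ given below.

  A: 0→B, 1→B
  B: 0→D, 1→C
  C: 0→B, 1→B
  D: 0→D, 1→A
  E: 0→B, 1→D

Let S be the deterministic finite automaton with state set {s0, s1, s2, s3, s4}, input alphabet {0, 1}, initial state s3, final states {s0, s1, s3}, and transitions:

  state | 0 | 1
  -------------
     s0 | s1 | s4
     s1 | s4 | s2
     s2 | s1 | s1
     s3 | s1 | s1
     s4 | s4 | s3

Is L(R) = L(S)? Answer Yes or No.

Exploring the product automaton R × S from the start pair (A, s3), following both machines on each input symbol, reaches 4 state pairs: (A, s3), (B, s1), (D, s4), (C, s2).
R accepts in {A, B, E} and S accepts in {s0, s1, s3}. In every reachable pair the two components are either both accepting — (A, s3), (B, s1) — or both non-accepting, so no string is accepted by exactly one of the machines: L(R) \ L(S) and L(S) \ L(R) are both empty.
Hence every string is accepted by R iff it is accepted by S, and the two languages coincide.

Yes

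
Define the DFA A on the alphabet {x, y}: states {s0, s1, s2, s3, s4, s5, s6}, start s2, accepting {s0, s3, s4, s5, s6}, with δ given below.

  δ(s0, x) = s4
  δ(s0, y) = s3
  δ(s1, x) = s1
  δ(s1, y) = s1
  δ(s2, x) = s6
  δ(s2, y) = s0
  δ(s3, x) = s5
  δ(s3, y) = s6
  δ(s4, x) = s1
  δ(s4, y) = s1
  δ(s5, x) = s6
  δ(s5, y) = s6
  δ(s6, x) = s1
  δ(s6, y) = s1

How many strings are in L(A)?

The useful subgraph on states {s0, s2, s3, s4, s5, s6} is acyclic, so L(A) is finite; the longest accepting path visits 5 useful states, giving maximum string length 4.
Counting accepting paths from s2 by length: 2 of length 1, 2 of length 2, 2 of length 3, 2 of length 4. Total 8.

8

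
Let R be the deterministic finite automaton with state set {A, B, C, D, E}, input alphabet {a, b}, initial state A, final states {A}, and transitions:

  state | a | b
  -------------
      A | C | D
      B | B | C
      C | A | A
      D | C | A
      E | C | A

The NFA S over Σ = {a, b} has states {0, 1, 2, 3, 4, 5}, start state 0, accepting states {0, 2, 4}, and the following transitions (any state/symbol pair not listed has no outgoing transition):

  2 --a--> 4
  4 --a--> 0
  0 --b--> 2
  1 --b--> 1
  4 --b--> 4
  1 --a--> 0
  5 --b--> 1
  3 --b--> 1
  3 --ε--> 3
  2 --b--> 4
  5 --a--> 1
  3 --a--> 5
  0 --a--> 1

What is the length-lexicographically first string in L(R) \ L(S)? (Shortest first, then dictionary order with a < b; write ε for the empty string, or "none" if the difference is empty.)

ab

The string ab is accepted by R but not by S.
No shorter string lies in the difference, and ab is the lexicographically first length-2 string in L(R) \ L(S).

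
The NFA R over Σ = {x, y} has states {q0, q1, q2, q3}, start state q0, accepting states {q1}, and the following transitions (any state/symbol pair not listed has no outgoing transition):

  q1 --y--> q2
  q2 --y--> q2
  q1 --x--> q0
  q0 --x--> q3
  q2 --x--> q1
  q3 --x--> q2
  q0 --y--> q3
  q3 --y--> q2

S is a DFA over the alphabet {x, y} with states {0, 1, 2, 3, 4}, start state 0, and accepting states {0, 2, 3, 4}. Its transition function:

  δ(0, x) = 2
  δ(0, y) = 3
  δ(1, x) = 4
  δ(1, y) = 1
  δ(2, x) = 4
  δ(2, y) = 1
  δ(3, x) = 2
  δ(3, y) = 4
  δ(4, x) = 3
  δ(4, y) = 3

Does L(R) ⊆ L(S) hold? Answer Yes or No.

Exploring the product automaton R × S from the start pair (q0, 0), following both machines on each input symbol, reaches 15 state pairs: (q0, 0), (q3, 2), (q3, 3), (q2, 4), (q2, 1), (q2, 2), (q1, 3), (q2, 3), (q1, 4), (q0, 2), (q1, 2), (q0, 3), (q3, 4), (q3, 1), (q0, 4).
R accepts in {q1} and S accepts in {0, 2, 3, 4}. The reachable pairs whose R-component is accepting are (q1, 3), (q1, 4), (q1, 2); in each of them the S-component is accepting too, so the product for L(R) \ L(S) (R-component accepting, S-component rejecting) has no reachable accepting pair and the difference is empty.
Hence every string in L(R) is also in L(S).

Yes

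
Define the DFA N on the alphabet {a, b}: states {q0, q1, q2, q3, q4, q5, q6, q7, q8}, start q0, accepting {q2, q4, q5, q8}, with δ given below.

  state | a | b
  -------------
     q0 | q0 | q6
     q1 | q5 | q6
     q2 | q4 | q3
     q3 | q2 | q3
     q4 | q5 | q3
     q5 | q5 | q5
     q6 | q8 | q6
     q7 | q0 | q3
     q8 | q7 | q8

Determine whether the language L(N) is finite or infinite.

State q0 is reachable from the start and can reach an accepting state, and it lies on the cycle q0 → q0.
Traversing that cycle any number of times yields accepted strings of unbounded length, so the language is infinite.

infinite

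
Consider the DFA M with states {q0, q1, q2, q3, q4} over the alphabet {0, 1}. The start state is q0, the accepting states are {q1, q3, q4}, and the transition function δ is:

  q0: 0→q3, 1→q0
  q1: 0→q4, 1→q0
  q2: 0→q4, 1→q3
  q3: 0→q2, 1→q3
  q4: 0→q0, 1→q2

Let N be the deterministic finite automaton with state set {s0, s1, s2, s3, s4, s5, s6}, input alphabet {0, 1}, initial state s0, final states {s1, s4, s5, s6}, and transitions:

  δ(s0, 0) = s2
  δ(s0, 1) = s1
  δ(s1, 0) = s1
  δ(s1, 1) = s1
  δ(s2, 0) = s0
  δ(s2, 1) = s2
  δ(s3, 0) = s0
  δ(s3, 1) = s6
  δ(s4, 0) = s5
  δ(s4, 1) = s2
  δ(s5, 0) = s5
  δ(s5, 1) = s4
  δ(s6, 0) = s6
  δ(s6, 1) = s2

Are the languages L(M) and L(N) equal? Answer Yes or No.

The string 0 is accepted by M but rejected by N.
So L(M) ≠ L(N).

No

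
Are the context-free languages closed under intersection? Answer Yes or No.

No

{aⁿbⁿcᵐ : m,n≥0} and {aᵐbⁿcⁿ : m,n≥0} are both context-free, but their intersection {aⁿbⁿcⁿ : n≥0} is not (pumping lemma).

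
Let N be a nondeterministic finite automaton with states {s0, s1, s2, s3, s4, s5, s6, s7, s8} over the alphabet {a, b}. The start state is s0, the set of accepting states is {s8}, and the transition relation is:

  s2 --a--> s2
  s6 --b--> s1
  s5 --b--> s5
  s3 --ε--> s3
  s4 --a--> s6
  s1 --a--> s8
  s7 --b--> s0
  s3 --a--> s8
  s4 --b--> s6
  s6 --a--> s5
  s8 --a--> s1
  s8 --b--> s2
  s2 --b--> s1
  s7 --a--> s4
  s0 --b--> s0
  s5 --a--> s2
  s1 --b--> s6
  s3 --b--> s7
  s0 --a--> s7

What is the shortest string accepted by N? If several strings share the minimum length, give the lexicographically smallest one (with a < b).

A breadth-first search from s0 reaches an accepting state first via the path s0 → s7 → s4 → s6 → s1 → s8 on input aaaba.
No string of length < 5 is accepted (BFS exhausts all shorter strings without reaching an accepting state), and aaaba is the lexicographically least accepting string of length 5.

aaaba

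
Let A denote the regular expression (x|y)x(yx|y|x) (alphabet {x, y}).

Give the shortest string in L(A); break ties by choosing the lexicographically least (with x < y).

By inspection of the expression, no string of length less than 3 matches, and xxx is the lexicographically first match of length 3.

xxx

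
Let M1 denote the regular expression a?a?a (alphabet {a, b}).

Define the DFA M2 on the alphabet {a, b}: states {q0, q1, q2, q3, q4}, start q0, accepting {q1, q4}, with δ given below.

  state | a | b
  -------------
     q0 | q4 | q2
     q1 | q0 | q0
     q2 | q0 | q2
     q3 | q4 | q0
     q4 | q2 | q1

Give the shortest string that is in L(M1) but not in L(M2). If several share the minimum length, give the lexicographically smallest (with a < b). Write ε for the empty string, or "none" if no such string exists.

The string aa is accepted by M1 but not by M2.
No shorter string lies in the difference, and aa is the lexicographically first length-2 string in L(M1) \ L(M2).

aa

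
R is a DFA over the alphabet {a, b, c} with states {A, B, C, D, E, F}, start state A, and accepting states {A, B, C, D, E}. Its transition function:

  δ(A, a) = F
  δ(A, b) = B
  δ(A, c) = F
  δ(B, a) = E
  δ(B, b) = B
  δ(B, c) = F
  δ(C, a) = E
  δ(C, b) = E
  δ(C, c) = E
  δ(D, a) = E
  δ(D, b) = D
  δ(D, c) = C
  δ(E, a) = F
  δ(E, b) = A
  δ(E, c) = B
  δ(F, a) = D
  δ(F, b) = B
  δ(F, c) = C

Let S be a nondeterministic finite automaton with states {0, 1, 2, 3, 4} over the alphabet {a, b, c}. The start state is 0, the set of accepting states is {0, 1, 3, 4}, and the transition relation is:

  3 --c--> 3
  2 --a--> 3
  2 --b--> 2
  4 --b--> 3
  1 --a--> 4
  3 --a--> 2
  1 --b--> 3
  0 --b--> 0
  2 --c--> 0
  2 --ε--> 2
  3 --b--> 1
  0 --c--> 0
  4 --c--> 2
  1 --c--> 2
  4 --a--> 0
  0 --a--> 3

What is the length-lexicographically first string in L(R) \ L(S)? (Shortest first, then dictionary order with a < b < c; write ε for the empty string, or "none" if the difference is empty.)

The string aa is accepted by R but not by S.
No shorter string lies in the difference, and aa is the lexicographically first length-2 string in L(R) \ L(S).

aa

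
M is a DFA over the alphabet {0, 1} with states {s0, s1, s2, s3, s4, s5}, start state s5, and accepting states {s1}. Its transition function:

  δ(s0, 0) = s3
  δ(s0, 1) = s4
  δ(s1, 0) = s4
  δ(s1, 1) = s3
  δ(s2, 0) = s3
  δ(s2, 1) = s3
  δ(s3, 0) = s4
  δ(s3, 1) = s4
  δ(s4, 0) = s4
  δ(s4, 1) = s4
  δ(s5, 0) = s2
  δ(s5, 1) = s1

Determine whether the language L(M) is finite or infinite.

The useful states (reachable from s5 and able to reach an accepting state) are {s1, s5}.
Restricted to these states the transition graph has no cycle, so every accepting path has bounded length and L is finite.

finite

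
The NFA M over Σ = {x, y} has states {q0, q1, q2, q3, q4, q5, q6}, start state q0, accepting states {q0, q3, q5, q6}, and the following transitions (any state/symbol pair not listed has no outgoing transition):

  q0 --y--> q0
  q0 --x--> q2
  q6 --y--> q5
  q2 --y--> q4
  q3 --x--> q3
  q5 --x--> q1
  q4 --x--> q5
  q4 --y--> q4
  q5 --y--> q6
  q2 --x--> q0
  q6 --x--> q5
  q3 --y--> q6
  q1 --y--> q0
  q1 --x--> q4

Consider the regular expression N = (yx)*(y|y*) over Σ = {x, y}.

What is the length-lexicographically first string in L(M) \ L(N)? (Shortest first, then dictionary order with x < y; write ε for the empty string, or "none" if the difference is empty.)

The string xx is accepted by M but not by N.
No shorter string lies in the difference, and xx is the lexicographically first length-2 string in L(M) \ L(N).

xx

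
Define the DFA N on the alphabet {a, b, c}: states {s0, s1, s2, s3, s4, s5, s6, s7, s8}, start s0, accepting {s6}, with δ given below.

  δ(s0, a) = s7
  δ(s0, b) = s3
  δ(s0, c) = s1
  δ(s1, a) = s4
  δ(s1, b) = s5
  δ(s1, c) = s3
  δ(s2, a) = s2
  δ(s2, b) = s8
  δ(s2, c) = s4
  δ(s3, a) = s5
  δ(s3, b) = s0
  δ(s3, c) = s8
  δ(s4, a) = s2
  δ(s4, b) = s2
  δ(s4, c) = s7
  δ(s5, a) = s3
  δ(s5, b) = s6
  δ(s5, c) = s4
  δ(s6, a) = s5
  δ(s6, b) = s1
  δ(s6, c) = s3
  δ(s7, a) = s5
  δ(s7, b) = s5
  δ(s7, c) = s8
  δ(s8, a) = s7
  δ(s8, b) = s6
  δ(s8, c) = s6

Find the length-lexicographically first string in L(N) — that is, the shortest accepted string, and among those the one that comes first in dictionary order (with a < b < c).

aab

A breadth-first search from s0 reaches an accepting state first via the path s0 → s7 → s5 → s6 on input aab.
No string of length < 3 is accepted (BFS exhausts all shorter strings without reaching an accepting state), and aab is the lexicographically least accepting string of length 3.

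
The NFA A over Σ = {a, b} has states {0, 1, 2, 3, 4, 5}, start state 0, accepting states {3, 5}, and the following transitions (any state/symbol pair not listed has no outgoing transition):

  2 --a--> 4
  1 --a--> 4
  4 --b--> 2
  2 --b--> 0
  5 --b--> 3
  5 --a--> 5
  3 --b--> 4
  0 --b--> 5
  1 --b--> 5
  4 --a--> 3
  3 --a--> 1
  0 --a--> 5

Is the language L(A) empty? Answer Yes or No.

No

The string a is accepted: the run 0 → 5 ends in the accepting state 5.
Since at least one string is accepted, L(A) is not empty.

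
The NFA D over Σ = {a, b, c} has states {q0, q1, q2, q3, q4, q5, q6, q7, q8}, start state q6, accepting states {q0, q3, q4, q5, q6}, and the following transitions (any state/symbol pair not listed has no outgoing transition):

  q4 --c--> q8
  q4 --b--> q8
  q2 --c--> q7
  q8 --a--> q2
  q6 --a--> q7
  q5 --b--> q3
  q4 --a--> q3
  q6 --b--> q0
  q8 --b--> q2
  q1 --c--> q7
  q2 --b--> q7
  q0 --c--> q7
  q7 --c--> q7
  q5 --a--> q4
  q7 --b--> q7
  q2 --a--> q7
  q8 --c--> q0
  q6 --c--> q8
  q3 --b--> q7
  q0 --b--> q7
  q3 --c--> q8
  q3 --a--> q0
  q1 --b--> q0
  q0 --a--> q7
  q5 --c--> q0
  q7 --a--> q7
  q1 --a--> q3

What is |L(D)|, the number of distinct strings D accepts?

3

The useful subgraph on states {q0, q6, q8} is acyclic, so L(D) is finite; the longest accepting path visits 3 useful states, giving maximum string length 2.
Counting accepting paths from q6 by length: 1 of length 0, 1 of length 1, 1 of length 2. Total 3.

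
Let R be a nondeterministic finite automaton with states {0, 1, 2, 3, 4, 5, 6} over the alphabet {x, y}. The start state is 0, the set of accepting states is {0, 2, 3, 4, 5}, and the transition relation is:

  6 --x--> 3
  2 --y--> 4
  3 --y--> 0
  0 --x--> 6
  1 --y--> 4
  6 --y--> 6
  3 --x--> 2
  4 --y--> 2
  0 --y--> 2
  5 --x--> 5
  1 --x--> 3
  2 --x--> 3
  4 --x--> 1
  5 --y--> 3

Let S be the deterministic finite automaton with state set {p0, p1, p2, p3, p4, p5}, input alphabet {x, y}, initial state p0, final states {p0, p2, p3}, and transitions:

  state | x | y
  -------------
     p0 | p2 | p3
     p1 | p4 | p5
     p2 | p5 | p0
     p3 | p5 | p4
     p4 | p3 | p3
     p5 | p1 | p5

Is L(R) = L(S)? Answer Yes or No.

The string xx is accepted by R but rejected by S.
So L(R) ≠ L(S).

No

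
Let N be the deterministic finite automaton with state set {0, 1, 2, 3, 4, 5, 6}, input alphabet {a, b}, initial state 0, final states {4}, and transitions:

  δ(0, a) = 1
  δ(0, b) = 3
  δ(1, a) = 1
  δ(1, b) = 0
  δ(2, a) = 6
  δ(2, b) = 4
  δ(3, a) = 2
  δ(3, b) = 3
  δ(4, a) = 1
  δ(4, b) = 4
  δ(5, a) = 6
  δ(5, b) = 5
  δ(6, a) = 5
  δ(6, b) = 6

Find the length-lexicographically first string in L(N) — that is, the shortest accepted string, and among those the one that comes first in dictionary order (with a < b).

bab

A breadth-first search from 0 reaches an accepting state first via the path 0 → 3 → 2 → 4 on input bab.
No string of length < 3 is accepted (BFS exhausts all shorter strings without reaching an accepting state), and bab is the lexicographically least accepting string of length 3.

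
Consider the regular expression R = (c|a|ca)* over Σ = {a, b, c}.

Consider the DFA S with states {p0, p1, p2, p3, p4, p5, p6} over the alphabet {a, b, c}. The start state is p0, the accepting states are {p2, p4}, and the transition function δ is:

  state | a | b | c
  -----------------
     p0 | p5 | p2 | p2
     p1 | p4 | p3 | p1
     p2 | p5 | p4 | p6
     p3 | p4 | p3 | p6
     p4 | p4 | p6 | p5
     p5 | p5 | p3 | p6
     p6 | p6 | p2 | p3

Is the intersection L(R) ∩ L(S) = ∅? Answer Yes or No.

The string c is accepted by both R and S.
Hence L(R) ∩ L(S) ≠ ∅.

No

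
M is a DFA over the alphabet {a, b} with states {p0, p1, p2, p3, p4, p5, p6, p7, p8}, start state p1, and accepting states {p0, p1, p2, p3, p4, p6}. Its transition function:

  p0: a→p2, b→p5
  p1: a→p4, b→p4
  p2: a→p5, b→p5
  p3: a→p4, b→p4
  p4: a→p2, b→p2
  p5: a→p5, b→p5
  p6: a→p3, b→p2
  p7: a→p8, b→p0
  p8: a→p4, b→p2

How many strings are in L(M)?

7

The useful subgraph on states {p1, p2, p4} is acyclic, so L(M) is finite; the longest accepting path visits 3 useful states, giving maximum string length 2.
Counting accepting paths from p1 by length: 1 of length 0, 2 of length 1, 4 of length 2. Total 7.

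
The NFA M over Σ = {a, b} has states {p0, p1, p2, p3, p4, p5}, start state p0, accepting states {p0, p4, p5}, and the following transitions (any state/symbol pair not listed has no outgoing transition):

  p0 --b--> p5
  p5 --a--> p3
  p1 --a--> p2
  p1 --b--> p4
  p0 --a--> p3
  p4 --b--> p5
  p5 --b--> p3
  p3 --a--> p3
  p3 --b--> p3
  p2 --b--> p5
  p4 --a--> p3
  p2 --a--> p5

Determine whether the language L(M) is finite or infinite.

finite

The useful states (reachable from p0 and able to reach an accepting state) are {p0, p5}.
Restricted to these states the transition graph has no cycle, so every accepting path has bounded length and L is finite.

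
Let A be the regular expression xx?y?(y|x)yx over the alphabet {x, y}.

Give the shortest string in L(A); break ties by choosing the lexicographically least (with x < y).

By inspection of the expression, no string of length less than 4 matches, and xxyx is the lexicographically first match of length 4.

xxyx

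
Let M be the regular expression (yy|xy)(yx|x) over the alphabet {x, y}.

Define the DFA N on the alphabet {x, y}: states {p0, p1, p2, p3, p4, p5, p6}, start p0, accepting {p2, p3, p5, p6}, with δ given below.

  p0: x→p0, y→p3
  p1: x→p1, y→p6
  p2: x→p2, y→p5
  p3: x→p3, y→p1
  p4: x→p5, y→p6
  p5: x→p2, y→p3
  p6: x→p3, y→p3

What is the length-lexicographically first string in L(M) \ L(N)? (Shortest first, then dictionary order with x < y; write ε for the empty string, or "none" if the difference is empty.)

The string yyx is accepted by M but not by N.
No shorter string lies in the difference, and yyx is the lexicographically first length-3 string in L(M) \ L(N).

yyx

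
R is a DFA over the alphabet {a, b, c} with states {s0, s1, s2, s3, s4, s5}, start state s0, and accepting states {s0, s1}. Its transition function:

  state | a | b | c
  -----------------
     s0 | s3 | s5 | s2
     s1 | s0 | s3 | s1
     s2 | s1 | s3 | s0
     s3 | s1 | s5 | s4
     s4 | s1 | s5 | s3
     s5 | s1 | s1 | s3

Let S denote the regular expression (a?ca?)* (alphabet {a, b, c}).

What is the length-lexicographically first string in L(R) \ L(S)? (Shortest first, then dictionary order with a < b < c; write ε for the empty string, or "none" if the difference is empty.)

aa

The string aa is accepted by R but not by S.
No shorter string lies in the difference, and aa is the lexicographically first length-2 string in L(R) \ L(S).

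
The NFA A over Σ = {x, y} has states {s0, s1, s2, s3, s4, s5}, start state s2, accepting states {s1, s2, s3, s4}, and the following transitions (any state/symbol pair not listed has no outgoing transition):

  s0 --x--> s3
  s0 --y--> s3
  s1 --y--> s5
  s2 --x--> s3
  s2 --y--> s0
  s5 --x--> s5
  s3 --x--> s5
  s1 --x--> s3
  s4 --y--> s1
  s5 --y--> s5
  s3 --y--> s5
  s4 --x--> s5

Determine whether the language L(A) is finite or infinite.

The useful states (reachable from s2 and able to reach an accepting state) are {s0, s2, s3}.
Restricted to these states the transition graph has no cycle, so every accepting path has bounded length and L is finite.

finite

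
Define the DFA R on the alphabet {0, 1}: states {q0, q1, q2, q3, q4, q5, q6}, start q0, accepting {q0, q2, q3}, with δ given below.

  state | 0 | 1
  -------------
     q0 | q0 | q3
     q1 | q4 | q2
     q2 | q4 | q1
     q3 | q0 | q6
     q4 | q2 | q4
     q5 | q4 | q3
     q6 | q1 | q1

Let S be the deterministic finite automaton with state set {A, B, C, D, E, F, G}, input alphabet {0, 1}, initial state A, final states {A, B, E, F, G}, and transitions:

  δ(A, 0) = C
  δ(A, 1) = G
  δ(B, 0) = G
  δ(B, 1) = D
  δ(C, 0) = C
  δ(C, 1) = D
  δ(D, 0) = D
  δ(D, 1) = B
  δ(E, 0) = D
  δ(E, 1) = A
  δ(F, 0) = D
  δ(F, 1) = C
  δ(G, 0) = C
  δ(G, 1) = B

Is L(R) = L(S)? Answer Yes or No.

No

The string 0 is accepted by R but rejected by S.
So L(R) ≠ L(S).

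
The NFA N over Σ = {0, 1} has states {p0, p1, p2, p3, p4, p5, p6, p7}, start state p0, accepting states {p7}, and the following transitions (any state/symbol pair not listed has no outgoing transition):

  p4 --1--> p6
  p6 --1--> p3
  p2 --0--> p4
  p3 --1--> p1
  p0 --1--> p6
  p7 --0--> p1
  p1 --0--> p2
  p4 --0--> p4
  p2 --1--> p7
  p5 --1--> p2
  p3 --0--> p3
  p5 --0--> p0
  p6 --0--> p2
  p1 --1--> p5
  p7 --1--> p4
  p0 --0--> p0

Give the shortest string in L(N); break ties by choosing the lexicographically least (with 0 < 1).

101

A breadth-first search from p0 reaches an accepting state first via the path p0 → p6 → p2 → p7 on input 101.
No string of length < 3 is accepted (BFS exhausts all shorter strings without reaching an accepting state), and 101 is the lexicographically least accepting string of length 3.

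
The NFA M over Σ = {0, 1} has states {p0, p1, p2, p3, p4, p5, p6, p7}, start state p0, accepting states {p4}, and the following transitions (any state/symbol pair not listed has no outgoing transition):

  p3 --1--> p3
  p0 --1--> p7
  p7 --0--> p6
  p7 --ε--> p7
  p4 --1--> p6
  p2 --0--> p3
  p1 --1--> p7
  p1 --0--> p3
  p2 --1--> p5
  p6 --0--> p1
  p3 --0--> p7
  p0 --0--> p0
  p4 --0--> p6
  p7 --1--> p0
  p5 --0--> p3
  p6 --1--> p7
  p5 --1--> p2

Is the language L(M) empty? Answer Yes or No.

Yes

The states reachable from the start state are {p0, p1, p3, p6, p7}.
None of the accepting states {p4} is reachable, so no string is accepted and L(M) = ∅.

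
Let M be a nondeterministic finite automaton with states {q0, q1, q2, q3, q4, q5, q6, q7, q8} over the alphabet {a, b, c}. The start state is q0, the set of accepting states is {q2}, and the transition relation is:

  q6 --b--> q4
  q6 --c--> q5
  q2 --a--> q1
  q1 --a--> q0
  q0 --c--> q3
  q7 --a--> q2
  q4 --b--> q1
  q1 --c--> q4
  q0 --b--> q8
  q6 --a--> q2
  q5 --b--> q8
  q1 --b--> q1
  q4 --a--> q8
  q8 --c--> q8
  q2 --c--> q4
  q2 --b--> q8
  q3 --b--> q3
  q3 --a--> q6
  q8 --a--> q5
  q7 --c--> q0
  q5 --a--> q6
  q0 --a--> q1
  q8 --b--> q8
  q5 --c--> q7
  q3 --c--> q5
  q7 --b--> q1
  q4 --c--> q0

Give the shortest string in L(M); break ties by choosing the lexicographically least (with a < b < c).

caa

A breadth-first search from q0 reaches an accepting state first via the path q0 → q3 → q6 → q2 on input caa.
No string of length < 3 is accepted (BFS exhausts all shorter strings without reaching an accepting state), and caa is the lexicographically least accepting string of length 3.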